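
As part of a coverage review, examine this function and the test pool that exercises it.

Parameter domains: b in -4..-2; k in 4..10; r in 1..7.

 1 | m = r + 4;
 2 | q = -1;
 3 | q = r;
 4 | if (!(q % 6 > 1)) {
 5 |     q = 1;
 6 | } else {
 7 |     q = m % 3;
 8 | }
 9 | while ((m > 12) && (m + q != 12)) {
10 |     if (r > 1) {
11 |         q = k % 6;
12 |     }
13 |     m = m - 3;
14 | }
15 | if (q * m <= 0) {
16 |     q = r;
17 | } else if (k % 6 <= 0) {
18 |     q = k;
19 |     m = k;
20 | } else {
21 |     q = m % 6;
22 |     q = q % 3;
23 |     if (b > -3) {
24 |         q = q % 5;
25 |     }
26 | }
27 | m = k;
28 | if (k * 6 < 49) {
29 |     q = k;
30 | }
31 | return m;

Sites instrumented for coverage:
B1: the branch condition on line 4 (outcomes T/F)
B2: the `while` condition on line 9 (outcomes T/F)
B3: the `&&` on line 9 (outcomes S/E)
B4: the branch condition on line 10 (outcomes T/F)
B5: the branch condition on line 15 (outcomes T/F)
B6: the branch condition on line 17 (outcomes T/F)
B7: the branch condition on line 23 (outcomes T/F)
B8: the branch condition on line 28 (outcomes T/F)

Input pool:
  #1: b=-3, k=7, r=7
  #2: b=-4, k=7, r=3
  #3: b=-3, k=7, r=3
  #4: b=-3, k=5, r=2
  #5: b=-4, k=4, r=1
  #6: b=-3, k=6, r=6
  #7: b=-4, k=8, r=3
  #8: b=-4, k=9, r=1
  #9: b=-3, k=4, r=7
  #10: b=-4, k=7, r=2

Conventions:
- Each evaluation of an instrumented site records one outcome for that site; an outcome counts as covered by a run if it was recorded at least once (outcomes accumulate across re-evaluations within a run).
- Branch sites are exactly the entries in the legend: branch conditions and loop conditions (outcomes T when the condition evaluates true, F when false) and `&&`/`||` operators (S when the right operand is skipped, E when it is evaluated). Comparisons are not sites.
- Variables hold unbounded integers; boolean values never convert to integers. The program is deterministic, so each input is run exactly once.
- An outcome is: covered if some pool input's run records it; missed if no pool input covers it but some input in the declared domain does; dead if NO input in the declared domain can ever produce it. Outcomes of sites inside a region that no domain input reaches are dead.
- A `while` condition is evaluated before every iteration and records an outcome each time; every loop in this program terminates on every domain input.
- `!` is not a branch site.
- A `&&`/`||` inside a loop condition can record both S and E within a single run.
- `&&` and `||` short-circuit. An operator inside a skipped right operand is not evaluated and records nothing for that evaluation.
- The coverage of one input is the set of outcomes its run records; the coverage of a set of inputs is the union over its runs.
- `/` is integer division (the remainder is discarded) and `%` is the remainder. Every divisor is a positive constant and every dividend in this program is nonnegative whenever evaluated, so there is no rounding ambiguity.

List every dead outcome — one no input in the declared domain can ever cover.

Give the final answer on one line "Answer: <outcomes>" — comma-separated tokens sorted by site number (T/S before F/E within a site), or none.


running all 147 domain inputs and tallying outcomes:
  B2=T: no domain input ever produces it -> dead
  B3=E: no domain input ever produces it -> dead
  B4=T: no domain input ever produces it -> dead
  B4=F: no domain input ever produces it -> dead
  reachable outcomes have witnesses, e.g. B1=T (e.g. b=-4, k=4, r=1), B1=F (e.g. b=-4, k=4, r=2), B2=F (e.g. b=-4, k=4, r=1), B3=S (e.g. b=-4, k=4, r=1)
Answer: B2=T, B3=E, B4=T, B4=F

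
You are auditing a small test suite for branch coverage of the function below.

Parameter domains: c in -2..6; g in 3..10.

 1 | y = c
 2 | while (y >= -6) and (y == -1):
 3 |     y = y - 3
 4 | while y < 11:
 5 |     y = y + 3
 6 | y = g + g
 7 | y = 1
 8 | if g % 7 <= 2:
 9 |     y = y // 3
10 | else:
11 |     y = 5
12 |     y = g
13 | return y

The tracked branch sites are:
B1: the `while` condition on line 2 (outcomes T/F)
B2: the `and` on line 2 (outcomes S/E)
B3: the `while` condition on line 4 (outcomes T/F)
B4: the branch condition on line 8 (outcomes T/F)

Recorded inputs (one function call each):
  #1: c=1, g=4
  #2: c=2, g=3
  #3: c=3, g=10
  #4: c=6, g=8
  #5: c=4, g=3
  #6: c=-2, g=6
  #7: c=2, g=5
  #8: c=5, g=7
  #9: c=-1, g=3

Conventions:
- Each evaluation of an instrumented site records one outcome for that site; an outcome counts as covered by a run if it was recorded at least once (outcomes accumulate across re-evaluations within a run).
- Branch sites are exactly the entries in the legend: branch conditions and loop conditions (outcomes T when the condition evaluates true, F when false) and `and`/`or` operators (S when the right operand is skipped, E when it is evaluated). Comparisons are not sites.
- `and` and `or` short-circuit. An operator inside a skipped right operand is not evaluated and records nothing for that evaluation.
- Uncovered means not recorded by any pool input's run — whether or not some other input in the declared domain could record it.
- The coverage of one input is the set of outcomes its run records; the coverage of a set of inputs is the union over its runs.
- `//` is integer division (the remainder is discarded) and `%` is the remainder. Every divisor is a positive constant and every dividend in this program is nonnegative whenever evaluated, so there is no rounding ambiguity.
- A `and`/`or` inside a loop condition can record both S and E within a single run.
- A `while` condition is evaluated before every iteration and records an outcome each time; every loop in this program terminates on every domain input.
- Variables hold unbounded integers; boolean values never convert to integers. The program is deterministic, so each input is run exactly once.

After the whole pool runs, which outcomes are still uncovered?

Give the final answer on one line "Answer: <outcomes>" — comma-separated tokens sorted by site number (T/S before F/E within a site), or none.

input #1 (c=1, g=4): covers B1=F, B2=E, B3=T, B3=F, B4=F
input #2 (c=2, g=3): covers B1=F, B2=E, B3=T, B3=F, B4=F
input #3 (c=3, g=10): covers B1=F, B2=E, B3=T, B3=F, B4=F
input #4 (c=6, g=8): covers B1=F, B2=E, B3=T, B3=F, B4=T
input #5 (c=4, g=3): covers B1=F, B2=E, B3=T, B3=F, B4=F
input #6 (c=-2, g=6): covers B1=F, B2=E, B3=T, B3=F, B4=F
input #7 (c=2, g=5): covers B1=F, B2=E, B3=T, B3=F, B4=F
input #8 (c=5, g=7): covers B1=F, B2=E, B3=T, B3=F, B4=T
input #9 (c=-1, g=3): covers B1=T, B1=F, B2=E, B3=T, B3=F, B4=F
union over the pool: B1=T, B1=F, B2=E, B3=T, B3=F, B4=T, B4=F
uncovered (1 of 8): B2=S

Answer: B2=S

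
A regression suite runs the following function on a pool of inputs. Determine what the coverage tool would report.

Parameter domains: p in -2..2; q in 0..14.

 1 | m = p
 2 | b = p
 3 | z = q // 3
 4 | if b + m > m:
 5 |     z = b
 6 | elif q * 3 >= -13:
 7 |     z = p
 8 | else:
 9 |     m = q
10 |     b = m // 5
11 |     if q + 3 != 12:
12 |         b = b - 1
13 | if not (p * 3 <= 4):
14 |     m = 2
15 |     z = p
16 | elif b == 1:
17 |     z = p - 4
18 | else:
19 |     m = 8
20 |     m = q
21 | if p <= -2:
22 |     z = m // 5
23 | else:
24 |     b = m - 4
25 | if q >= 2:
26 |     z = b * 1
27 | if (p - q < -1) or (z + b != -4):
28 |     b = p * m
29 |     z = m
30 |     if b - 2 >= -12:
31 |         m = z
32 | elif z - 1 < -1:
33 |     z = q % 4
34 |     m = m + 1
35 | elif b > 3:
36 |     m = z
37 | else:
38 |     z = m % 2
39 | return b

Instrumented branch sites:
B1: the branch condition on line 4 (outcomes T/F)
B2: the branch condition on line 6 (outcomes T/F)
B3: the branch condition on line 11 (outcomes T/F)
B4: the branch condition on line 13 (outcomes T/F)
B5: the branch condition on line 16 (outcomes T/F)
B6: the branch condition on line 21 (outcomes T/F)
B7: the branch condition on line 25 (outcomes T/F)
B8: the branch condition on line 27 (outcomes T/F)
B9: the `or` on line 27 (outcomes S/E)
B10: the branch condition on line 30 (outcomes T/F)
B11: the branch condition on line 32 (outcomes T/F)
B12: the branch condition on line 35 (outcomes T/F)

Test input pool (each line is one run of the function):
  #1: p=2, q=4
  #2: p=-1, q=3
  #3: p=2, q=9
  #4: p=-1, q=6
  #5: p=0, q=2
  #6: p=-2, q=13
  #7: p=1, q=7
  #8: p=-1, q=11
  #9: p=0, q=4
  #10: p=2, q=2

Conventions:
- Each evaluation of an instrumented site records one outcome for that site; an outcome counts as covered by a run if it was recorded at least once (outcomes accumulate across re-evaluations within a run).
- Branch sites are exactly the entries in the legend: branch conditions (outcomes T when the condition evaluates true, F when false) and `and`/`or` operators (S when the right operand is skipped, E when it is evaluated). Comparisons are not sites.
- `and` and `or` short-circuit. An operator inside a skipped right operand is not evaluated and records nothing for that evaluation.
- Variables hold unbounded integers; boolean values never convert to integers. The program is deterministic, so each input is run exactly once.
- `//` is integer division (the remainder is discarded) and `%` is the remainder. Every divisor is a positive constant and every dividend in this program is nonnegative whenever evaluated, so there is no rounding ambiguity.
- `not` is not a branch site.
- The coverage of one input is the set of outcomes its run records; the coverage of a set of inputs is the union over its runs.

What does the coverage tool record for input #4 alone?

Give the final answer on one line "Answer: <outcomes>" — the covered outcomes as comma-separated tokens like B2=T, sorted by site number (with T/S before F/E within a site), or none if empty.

Simulating input #4 (p=-1, q=6) step by step:
  B1->F, B2->T, B4->F, B5->F, B6->F, B7->T, B9->S, B8->T, B10->T
distinct outcomes covered: B1=F, B2=T, B4=F, B5=F, B6=F, B7=T, B8=T, B9=S, B10=T

Answer: B1=F, B2=T, B4=F, B5=F, B6=F, B7=T, B8=T, B9=S, B10=T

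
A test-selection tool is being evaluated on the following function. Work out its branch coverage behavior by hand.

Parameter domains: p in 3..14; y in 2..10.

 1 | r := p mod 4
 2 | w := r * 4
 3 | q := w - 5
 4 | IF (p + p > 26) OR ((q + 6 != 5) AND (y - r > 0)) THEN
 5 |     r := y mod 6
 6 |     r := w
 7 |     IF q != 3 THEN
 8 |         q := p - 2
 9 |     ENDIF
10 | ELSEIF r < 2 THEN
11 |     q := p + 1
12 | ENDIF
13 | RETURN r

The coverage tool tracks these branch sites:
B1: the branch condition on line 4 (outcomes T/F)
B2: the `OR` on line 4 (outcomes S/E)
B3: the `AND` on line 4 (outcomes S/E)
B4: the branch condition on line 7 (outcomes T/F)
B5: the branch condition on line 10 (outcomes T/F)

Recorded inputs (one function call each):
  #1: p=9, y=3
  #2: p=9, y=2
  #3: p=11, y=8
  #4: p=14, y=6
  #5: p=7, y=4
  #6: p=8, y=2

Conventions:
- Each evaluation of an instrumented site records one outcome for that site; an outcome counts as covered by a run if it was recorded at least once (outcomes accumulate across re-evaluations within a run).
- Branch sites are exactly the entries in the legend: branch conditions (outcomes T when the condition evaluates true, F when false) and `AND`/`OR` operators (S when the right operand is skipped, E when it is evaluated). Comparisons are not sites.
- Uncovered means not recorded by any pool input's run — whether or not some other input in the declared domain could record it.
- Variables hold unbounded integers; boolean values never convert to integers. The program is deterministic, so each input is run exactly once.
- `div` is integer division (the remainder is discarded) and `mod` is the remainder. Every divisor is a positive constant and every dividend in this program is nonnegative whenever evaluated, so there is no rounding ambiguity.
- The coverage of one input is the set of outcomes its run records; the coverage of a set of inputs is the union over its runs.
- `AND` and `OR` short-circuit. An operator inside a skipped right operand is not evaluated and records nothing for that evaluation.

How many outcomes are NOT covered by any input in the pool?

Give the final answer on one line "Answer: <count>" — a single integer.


input #1, p=9, y=3: events B2->E, B3->S, B1->F, B5->T; outcomes B1=F, B2=E, B3=S, B5=T
input #2, p=9, y=2: events B2->E, B3->S, B1->F, B5->T; outcomes B1=F, B2=E, B3=S, B5=T
input #3, p=11, y=8: events B2->E, B3->E, B1->T, B4->T; outcomes B1=T, B2=E, B3=E, B4=T
input #4, p=14, y=6: events B2->S, B1->T, B4->F; outcomes B1=T, B2=S, B4=F
input #5, p=7, y=4: events B2->E, B3->E, B1->T, B4->T; outcomes B1=T, B2=E, B3=E, B4=T
input #6, p=8, y=2: events B2->E, B3->E, B1->T, B4->T; outcomes B1=T, B2=E, B3=E, B4=T
union over the pool: B1=T, B1=F, B2=S, B2=E, B3=S, B3=E, B4=T, B4=F, B5=T
uncovered (1 of 10): B5=F
Answer: 1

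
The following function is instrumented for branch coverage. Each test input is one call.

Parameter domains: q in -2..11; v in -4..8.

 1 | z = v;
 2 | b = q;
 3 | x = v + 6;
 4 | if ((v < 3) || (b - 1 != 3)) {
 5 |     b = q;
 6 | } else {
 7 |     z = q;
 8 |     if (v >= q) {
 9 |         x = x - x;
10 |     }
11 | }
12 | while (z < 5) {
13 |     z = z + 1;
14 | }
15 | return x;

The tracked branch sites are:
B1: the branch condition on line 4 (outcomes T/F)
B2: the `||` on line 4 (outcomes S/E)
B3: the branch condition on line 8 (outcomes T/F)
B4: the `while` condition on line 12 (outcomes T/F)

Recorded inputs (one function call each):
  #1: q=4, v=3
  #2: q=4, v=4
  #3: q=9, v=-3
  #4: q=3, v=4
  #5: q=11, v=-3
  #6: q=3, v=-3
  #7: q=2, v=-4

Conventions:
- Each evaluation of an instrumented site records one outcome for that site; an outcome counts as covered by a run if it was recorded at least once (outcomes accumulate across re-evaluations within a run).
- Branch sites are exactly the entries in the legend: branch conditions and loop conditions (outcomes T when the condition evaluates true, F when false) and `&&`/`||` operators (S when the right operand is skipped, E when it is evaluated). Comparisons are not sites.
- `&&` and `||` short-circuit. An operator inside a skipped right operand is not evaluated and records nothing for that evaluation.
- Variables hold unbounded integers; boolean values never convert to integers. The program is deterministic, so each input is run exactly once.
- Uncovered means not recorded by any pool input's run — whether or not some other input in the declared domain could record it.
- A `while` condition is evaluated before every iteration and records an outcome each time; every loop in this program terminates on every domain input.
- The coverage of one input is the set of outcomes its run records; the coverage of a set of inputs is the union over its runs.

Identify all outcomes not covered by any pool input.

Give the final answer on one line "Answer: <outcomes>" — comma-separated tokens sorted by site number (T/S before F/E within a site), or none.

run #1 (q=4, v=3) records B1=F, B2=E, B3=F, B4=T, B4=F
run #2 (q=4, v=4) records B1=F, B2=E, B3=T, B4=T, B4=F
run #3 (q=9, v=-3) records B1=T, B2=S, B4=T, B4=F
run #4 (q=3, v=4) records B1=T, B2=E, B4=T, B4=F
run #5 (q=11, v=-3) records B1=T, B2=S, B4=T, B4=F
run #6 (q=3, v=-3) records B1=T, B2=S, B4=T, B4=F
run #7 (q=2, v=-4) records B1=T, B2=S, B4=T, B4=F
union over the pool: B1=T, B1=F, B2=S, B2=E, B3=T, B3=F, B4=T, B4=F
uncovered (0 of 8): none

Answer: none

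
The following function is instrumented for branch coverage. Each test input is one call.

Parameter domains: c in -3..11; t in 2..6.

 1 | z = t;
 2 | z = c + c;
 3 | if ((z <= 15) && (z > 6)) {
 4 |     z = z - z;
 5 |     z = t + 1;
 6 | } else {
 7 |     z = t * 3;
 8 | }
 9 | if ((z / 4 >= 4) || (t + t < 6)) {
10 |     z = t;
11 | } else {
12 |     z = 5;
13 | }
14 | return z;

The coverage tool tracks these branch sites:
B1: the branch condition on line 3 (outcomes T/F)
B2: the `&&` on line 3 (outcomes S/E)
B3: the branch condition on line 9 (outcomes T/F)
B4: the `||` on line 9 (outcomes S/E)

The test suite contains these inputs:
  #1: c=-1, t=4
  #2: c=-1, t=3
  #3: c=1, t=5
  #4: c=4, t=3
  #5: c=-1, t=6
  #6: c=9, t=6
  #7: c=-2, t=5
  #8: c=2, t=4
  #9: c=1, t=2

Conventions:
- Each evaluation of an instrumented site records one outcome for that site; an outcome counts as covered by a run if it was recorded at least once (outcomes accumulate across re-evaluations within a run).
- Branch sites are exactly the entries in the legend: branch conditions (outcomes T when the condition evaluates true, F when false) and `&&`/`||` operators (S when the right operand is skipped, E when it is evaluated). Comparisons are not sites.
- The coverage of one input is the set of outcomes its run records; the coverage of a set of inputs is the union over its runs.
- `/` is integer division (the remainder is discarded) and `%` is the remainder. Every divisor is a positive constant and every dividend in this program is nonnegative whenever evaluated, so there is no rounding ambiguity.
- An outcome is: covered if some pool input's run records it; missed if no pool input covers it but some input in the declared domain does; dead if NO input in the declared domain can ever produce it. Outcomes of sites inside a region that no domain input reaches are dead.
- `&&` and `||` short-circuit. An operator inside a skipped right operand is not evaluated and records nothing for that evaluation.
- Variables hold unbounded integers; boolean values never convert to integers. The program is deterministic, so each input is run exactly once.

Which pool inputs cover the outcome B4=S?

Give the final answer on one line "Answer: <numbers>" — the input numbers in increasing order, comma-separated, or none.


input #1 (c=-1, t=4): does not record B4=S
input #2 (c=-1, t=3): does not record B4=S
input #3 (c=1, t=5): does not record B4=S
input #4 (c=4, t=3): does not record B4=S
input #5 (c=-1, t=6): records B4=S
input #6 (c=9, t=6): records B4=S
input #7 (c=-2, t=5): does not record B4=S
input #8 (c=2, t=4): does not record B4=S
input #9 (c=1, t=2): does not record B4=S
Answer: 5, 6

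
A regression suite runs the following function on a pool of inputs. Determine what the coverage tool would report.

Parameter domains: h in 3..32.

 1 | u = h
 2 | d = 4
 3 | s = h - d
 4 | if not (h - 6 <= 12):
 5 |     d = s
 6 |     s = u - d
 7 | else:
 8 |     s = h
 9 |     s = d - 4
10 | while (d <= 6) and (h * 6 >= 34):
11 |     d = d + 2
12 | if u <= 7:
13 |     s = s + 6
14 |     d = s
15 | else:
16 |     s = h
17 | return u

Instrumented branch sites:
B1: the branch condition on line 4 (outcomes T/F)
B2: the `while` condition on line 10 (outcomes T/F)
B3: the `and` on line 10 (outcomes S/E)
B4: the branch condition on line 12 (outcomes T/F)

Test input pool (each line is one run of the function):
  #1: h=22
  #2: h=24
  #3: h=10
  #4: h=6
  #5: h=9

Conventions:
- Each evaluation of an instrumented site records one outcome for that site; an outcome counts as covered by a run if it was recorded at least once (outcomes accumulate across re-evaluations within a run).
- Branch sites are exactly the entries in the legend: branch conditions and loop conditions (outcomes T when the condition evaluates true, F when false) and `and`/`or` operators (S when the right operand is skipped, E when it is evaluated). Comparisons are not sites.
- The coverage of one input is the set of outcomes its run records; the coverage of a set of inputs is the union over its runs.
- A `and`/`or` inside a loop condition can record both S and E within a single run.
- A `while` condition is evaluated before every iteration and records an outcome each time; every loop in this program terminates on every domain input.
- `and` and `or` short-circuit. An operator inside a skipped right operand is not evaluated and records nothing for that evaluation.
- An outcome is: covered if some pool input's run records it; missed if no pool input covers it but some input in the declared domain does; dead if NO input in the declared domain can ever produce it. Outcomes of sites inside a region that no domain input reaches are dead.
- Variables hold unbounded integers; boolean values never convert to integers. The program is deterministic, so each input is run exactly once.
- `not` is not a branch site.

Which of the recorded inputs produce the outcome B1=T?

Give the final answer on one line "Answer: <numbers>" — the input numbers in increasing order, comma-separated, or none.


input #1 (h=22): covers B1=T
input #2 (h=24): covers B1=T
input #3 (h=10): misses B1=T
input #4 (h=6): misses B1=T
input #5 (h=9): misses B1=T
Answer: 1, 2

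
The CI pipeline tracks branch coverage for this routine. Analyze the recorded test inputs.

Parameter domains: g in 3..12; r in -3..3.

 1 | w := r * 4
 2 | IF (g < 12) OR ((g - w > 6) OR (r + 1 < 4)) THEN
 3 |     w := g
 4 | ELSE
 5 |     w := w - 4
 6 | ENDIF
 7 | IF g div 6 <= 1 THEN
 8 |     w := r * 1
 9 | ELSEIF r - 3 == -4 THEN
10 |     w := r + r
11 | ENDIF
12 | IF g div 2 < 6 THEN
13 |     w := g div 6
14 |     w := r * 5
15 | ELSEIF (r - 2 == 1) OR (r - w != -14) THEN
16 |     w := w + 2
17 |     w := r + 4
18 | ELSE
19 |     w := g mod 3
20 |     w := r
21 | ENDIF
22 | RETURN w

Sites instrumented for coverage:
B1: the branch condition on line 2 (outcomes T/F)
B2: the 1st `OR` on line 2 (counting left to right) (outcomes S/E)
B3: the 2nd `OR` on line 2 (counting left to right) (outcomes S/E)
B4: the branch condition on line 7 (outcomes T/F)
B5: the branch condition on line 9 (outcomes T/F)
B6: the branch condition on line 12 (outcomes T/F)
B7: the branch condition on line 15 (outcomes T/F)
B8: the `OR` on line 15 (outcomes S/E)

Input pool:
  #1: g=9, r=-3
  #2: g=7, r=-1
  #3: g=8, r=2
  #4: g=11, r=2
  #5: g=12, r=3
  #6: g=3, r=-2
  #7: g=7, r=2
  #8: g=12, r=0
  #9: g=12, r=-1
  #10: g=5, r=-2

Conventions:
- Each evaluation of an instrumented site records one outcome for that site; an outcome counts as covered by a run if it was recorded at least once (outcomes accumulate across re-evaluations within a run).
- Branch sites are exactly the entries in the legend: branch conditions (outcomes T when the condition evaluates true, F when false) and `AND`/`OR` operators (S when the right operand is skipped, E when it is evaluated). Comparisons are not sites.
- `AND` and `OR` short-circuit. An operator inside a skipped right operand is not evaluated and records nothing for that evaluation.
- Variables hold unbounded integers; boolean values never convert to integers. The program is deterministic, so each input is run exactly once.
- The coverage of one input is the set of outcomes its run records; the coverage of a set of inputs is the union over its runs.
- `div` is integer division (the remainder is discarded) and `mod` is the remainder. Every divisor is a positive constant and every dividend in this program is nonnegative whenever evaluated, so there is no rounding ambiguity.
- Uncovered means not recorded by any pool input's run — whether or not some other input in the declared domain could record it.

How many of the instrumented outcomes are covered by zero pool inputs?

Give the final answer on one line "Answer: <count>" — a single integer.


test 1 (g=9, r=-3) hits B1=T, B2=S, B4=T, B6=T
test 2 (g=7, r=-1) hits B1=T, B2=S, B4=T, B6=T
test 3 (g=8, r=2) hits B1=T, B2=S, B4=T, B6=T
test 4 (g=11, r=2) hits B1=T, B2=S, B4=T, B6=T
test 5 (g=12, r=3) hits B1=F, B2=E, B3=E, B4=F, B5=F, B6=F, B7=T, B8=S
test 6 (g=3, r=-2) hits B1=T, B2=S, B4=T, B6=T
test 7 (g=7, r=2) hits B1=T, B2=S, B4=T, B6=T
test 8 (g=12, r=0) hits B1=T, B2=E, B3=S, B4=F, B5=F, B6=F, B7=T, B8=E
test 9 (g=12, r=-1) hits B1=T, B2=E, B3=S, B4=F, B5=T, B6=F, B7=T, B8=E
test 10 (g=5, r=-2) hits B1=T, B2=S, B4=T, B6=T
union over the pool: B1=T, B1=F, B2=S, B2=E, B3=S, B3=E, B4=T, B4=F, B5=T, B5=F, B6=T, B6=F, B7=T, B8=S, B8=E
uncovered (1 of 16): B7=F
Answer: 1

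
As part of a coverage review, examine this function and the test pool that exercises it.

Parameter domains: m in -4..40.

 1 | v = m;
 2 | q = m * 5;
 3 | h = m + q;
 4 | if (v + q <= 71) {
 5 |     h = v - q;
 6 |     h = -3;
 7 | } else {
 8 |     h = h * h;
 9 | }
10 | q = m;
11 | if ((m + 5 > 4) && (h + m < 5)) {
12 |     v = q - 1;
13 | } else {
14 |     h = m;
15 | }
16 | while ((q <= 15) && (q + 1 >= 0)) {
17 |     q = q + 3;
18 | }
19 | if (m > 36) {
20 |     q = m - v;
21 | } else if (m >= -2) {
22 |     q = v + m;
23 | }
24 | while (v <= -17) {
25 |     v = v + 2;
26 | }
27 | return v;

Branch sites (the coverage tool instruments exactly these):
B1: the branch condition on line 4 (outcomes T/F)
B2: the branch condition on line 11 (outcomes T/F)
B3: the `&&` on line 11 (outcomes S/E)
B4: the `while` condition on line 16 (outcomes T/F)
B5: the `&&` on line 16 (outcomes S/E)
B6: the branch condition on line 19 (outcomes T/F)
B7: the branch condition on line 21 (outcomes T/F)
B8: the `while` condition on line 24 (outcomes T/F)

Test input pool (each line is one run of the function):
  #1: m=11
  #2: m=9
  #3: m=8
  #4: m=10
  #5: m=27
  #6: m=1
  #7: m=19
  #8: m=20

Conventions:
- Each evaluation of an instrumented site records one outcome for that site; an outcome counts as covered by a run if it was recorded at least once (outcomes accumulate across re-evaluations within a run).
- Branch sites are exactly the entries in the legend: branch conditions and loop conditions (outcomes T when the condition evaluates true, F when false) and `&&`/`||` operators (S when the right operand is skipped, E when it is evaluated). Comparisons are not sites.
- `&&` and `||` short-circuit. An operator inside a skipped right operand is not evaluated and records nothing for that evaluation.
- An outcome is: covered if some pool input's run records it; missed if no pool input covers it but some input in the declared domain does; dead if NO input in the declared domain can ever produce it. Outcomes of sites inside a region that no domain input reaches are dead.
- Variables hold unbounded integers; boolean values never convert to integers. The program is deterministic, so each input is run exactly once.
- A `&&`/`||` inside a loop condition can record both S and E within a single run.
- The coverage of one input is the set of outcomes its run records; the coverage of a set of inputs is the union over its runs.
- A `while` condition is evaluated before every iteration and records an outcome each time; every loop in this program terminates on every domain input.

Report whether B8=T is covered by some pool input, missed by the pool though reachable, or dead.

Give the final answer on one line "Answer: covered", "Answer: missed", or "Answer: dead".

no pool input records B8=T
checking all 45 inputs in the declared domain: B8=T is never recorded -> dead

Answer: dead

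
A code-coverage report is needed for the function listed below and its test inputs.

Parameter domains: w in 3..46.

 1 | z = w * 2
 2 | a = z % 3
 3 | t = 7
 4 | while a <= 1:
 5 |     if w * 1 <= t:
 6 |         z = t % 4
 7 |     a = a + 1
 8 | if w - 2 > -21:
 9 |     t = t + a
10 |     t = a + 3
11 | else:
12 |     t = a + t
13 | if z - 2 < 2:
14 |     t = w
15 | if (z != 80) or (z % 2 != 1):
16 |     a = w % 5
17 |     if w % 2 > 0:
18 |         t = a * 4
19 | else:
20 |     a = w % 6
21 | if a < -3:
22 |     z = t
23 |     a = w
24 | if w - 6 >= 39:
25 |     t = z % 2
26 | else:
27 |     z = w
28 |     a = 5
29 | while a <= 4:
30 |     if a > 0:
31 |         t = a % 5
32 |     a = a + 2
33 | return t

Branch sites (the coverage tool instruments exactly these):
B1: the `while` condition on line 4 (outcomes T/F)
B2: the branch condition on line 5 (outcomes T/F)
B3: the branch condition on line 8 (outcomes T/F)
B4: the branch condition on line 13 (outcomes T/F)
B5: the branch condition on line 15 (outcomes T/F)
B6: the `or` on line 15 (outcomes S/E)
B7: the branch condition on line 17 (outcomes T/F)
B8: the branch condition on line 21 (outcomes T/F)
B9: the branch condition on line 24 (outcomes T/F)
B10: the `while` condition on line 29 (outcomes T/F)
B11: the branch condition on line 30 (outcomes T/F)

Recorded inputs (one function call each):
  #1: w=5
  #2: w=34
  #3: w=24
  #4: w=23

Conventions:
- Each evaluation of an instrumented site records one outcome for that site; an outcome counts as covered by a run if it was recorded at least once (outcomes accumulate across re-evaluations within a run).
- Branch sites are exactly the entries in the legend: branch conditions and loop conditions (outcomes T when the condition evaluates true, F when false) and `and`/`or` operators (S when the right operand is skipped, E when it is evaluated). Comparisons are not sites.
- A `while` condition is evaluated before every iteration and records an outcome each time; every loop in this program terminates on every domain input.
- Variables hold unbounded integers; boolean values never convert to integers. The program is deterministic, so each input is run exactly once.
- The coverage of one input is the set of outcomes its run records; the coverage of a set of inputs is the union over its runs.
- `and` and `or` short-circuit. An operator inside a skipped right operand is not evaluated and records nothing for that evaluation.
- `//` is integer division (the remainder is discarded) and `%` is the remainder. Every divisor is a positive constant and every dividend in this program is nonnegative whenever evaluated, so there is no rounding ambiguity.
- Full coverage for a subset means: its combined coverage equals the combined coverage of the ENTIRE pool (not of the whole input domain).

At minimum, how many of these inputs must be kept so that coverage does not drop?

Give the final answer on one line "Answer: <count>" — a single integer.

test 1 (w=5) hits B1=T, B1=F, B2=T, B3=T, B4=T, B5=T, B6=S, B7=T, B8=F, B9=F, B10=F
test 2 (w=34) hits B1=F, B3=T, B4=F, B5=T, B6=S, B7=F, B8=F, B9=F, B10=F
test 3 (w=24) hits B1=T, B1=F, B2=F, B3=T, B4=F, B5=T, B6=S, B7=F, B8=F, B9=F, B10=F
test 4 (w=23) hits B1=T, B1=F, B2=F, B3=T, B4=F, B5=T, B6=S, B7=T, B8=F, B9=F, B10=F
together the pool reaches 14 outcomes: B1=T, B1=F, B2=T, B2=F, B3=T, B4=T, B4=F, B5=T, B6=S, B7=T, B7=F, B8=F, B9=F, B10=F
size 1 is not enough: best union over all size-1 subsets is 11/14
inputs {1, 3} (size 2) cover everything; no size-2 subset with a lexicographically smaller index list covers all 14

Answer: 2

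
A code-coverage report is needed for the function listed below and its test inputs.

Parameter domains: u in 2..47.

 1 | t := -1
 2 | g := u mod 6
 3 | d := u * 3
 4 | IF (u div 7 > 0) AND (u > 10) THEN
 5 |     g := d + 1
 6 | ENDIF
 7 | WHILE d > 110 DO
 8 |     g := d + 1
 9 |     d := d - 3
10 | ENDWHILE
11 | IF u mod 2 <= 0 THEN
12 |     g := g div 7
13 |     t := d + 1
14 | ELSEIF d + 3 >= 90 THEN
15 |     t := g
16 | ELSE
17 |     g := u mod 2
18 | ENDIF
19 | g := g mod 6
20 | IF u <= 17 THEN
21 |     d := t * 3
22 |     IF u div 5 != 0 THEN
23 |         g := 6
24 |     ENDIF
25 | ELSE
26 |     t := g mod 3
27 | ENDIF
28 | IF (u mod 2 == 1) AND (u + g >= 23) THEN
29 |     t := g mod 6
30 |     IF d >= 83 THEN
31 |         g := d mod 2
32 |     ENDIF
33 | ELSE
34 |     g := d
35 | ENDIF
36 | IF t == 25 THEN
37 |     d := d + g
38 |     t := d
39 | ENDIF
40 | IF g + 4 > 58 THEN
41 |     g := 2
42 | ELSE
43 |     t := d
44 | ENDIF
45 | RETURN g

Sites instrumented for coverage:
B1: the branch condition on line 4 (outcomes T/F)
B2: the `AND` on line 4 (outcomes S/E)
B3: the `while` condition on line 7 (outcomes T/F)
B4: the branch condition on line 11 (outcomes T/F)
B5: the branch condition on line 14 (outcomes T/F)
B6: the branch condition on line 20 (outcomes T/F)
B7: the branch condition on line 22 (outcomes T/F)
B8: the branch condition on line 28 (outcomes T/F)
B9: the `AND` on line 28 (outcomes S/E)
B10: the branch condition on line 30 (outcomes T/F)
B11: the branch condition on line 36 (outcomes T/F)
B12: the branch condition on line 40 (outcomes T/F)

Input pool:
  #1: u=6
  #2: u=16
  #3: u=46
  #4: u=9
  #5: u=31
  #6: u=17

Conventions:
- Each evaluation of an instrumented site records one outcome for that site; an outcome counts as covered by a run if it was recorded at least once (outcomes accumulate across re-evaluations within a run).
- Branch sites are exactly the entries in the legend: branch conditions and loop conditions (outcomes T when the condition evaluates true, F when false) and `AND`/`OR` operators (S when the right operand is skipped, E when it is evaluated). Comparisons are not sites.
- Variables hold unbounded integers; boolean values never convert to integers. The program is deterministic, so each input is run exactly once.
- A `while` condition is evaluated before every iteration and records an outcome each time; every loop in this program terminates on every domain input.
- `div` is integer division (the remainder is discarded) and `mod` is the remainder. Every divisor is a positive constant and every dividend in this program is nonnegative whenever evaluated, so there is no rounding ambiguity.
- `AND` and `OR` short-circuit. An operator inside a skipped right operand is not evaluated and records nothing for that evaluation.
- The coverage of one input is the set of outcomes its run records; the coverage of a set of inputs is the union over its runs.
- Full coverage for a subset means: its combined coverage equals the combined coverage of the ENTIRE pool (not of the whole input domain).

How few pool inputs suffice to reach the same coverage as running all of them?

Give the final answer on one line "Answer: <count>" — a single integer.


#1 (u=6) -> B2->S, B1->F, B3->F, B4->T, B6->T, B7->T, B9->S, B8->F, B11->F, B12->T; covered: B1=F, B2=S, B3=F, B4=T, B6=T, B7=T, B8=F, B9=S, B11=F, B12=T
#2 (u=16) -> B2->E, B1->T, B3->F, B4->T, B6->T, B7->T, B9->S, B8->F, B11->F, B12->T; covered: B1=T, B2=E, B3=F, B4=T, B6=T, B7=T, B8=F, B9=S, B11=F, B12=T
#3 (u=46) -> B2->E, B1->T, B3->T, B3->T, B3->T, B3->T, B3->T, B3->T, B3->T, B3->T, B3->T, B3->T, B3->F, B4->T, ...; covered: B1=T, B2=E, B3=T, B3=F, B4=T, B6=F, B8=F, B9=S, B11=F, B12=T
#4 (u=9) -> B2->E, B1->F, B3->F, B4->F, B5->F, B6->T, B7->T, B9->E, B8->F, B11->F, B12->F; covered: B1=F, B2=E, B3=F, B4=F, B5=F, B6=T, B7=T, B8=F, B9=E, B11=F, B12=F
#5 (u=31) -> B2->E, B1->T, B3->F, B4->F, B5->T, B6->F, B9->E, B8->T, B10->T, B11->F, B12->F; covered: B1=T, B2=E, B3=F, B4=F, B5=T, B6=F, B8=T, B9=E, B10=T, B11=F, B12=F
#6 (u=17) -> B2->E, B1->T, B3->F, B4->F, B5->F, B6->T, B7->T, B9->E, B8->T, B10->F, B11->F, B12->F; covered: B1=T, B2=E, B3=F, B4=F, B5=F, B6=T, B7=T, B8=T, B9=E, B10=F, B11=F, B12=F
together the pool reaches 22 outcomes: B1=T, B1=F, B2=S, B2=E, B3=T, B3=F, B4=T, B4=F, B5=T, B5=F, B6=T, B6=F, B7=T, B8=T, B8=F, B9=S, B9=E, B10=T, B10=F, B11=F, B12=T, B12=F
size 1 is not enough: best union over all size-1 subsets is 12/22
size 2 is not enough: best union over all size-2 subsets is 19/22
size 3 is not enough: best union over all size-3 subsets is 21/22
inputs {1, 3, 5, 6} (size 4) cover everything; no size-4 subset with a lexicographically smaller index list covers all 22
Answer: 4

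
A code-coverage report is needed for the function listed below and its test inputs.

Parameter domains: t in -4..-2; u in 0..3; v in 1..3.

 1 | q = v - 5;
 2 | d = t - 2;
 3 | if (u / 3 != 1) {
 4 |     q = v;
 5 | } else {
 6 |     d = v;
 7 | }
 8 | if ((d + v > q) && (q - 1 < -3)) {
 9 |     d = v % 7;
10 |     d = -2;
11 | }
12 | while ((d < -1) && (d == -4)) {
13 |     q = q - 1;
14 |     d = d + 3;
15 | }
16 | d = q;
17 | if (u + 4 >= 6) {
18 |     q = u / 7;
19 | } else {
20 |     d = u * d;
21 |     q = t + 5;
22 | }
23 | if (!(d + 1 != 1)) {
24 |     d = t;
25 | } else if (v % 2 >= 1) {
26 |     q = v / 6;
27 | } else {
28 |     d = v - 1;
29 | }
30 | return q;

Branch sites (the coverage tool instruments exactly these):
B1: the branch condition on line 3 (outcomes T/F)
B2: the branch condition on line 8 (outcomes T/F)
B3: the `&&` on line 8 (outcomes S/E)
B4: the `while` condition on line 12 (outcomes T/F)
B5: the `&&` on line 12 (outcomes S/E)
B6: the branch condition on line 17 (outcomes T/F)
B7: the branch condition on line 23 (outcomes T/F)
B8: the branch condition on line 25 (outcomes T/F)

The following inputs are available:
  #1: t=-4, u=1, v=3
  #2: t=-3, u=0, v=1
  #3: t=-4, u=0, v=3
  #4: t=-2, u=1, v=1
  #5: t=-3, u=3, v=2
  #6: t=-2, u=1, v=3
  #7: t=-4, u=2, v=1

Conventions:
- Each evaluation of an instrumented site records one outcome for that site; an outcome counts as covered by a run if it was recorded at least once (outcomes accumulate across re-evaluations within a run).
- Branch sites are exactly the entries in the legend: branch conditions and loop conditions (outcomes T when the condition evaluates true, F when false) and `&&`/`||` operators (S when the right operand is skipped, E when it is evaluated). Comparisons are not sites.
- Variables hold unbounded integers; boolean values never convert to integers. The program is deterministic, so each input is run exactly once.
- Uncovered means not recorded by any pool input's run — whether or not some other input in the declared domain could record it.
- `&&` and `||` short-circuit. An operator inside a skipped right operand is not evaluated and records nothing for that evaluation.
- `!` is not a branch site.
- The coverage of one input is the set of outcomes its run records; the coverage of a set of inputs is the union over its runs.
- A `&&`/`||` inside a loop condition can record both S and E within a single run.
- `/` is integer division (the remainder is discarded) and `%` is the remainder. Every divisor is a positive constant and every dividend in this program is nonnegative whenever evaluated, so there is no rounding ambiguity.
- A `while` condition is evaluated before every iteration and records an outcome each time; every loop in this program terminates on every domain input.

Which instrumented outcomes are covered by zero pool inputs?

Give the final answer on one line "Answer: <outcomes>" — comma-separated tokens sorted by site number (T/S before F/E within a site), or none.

input #1, t=-4, u=1, v=3: events B1->T, B3->S, B2->F, B5->E, B4->F, B6->F, B7->F, B8->T; outcomes B1=T, B2=F, B3=S, B4=F, B5=E, B6=F, B7=F, B8=T
input #2, t=-3, u=0, v=1: events B1->T, B3->S, B2->F, B5->E, B4->F, B6->F, B7->T; outcomes B1=T, B2=F, B3=S, B4=F, B5=E, B6=F, B7=T
input #3, t=-4, u=0, v=3: events B1->T, B3->S, B2->F, B5->E, B4->F, B6->F, B7->T; outcomes B1=T, B2=F, B3=S, B4=F, B5=E, B6=F, B7=T
input #4, t=-2, u=1, v=1: events B1->T, B3->S, B2->F, B5->E, B4->T, B5->S, B4->F, B6->F, B7->T; outcomes B1=T, B2=F, B3=S, B4=T, B4=F, B5=S, B5=E, B6=F, B7=T
input #5, t=-3, u=3, v=2: events B1->F, B3->E, B2->T, B5->E, B4->F, B6->T, B7->F, B8->F; outcomes B1=F, B2=T, B3=E, B4=F, B5=E, B6=T, B7=F, B8=F
input #6, t=-2, u=1, v=3: events B1->T, B3->S, B2->F, B5->E, B4->T, B5->S, B4->F, B6->F, B7->F, B8->T; outcomes B1=T, B2=F, B3=S, B4=T, B4=F, B5=S, B5=E, B6=F, B7=F, B8=T
input #7, t=-4, u=2, v=1: events B1->T, B3->S, B2->F, B5->E, B4->F, B6->T, B7->F, B8->T; outcomes B1=T, B2=F, B3=S, B4=F, B5=E, B6=T, B7=F, B8=T
union over the pool: B1=T, B1=F, B2=T, B2=F, B3=S, B3=E, B4=T, B4=F, B5=S, B5=E, B6=T, B6=F, B7=T, B7=F, B8=T, B8=F
uncovered (0 of 16): none

Answer: none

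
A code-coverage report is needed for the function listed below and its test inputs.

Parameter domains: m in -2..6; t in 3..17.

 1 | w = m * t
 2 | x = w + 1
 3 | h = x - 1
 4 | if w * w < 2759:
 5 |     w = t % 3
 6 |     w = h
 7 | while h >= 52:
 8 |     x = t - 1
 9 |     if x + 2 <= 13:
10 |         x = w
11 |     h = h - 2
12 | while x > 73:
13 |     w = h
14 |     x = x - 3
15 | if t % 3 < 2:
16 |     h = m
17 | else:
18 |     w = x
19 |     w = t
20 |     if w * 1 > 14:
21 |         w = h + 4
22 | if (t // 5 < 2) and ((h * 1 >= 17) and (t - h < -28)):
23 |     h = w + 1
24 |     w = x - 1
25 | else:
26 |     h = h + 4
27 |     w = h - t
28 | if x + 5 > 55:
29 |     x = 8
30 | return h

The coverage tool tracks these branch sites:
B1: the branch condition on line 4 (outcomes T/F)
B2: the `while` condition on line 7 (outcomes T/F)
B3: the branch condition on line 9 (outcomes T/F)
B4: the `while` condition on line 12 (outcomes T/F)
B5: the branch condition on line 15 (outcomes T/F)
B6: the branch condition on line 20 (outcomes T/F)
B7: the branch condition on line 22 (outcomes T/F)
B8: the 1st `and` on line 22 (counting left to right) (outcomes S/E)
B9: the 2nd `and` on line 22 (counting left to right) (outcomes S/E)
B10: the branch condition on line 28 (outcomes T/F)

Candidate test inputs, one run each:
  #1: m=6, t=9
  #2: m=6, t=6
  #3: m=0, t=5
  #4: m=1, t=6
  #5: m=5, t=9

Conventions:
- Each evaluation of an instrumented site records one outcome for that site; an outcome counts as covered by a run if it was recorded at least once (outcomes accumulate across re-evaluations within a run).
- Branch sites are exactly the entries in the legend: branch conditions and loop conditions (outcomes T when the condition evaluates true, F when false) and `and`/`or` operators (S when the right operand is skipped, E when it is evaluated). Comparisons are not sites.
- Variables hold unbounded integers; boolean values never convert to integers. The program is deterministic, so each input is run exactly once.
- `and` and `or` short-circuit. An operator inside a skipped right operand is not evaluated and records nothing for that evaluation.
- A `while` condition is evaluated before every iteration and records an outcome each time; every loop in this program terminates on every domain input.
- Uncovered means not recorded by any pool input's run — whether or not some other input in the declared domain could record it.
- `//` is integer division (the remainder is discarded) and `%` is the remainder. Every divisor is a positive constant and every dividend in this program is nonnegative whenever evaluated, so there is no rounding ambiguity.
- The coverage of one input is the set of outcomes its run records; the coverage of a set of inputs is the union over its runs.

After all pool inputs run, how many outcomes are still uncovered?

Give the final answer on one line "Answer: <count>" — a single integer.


test 1 (m=6, t=9) fires B1->F, B2->T, B3->T, B2->T, B3->T, B2->F, B4->F, B5->T, B8->E, B9->S, B7->F, B10->T; hits B1=F, B2=T, B2=F, B3=T, B4=F, B5=T, B7=F, B8=E, B9=S, B10=T
test 2 (m=6, t=6) fires B1->T, B2->F, B4->F, B5->T, B8->E, B9->S, B7->F, B10->F; hits B1=T, B2=F, B4=F, B5=T, B7=F, B8=E, B9=S, B10=F
test 3 (m=0, t=5) fires B1->T, B2->F, B4->F, B5->F, B6->F, B8->E, B9->S, B7->F, B10->F; hits B1=T, B2=F, B4=F, B5=F, B6=F, B7=F, B8=E, B9=S, B10=F
test 4 (m=1, t=6) fires B1->T, B2->F, B4->F, B5->T, B8->E, B9->S, B7->F, B10->F; hits B1=T, B2=F, B4=F, B5=T, B7=F, B8=E, B9=S, B10=F
test 5 (m=5, t=9) fires B1->T, B2->F, B4->F, B5->T, B8->E, B9->S, B7->F, B10->F; hits B1=T, B2=F, B4=F, B5=T, B7=F, B8=E, B9=S, B10=F
union over the pool: B1=T, B1=F, B2=T, B2=F, B3=T, B4=F, B5=T, B5=F, B6=F, B7=F, B8=E, B9=S, B10=T, B10=F
uncovered (6 of 20): B3=F, B4=T, B6=T, B7=T, B8=S, B9=E
Answer: 6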